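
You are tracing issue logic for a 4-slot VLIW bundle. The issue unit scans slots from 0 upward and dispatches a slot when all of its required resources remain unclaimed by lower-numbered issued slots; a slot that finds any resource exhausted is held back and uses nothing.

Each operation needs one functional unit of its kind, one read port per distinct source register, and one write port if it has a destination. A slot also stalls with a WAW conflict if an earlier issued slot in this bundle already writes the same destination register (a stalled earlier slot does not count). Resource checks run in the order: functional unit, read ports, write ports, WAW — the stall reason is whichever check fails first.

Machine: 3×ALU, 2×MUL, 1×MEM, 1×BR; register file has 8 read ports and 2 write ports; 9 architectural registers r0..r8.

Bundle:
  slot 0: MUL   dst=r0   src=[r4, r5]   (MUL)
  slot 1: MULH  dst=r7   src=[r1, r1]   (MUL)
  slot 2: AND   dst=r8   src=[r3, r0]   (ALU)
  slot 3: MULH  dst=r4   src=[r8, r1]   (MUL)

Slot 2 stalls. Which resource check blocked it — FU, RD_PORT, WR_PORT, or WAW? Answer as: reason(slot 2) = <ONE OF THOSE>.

reason(slot 2) = WR_PORT

#0 MUL src=r4,r5 dispatched  <A:3 Mu:1 Ld:1 B:1 rd:6 wr:1>
#1 MUL src=r1,r1 dispatched  <A:3 Mu:0 Ld:1 B:1 rd:5 wr:0>
#2 ALU src=r3,r0 held:WR_PORT  <A:3 Mu:0 Ld:1 B:1 rd:5 wr:0>
#3 MUL src=r8,r1 held:FU  <A:3 Mu:0 Ld:1 B:1 rd:5 wr:0>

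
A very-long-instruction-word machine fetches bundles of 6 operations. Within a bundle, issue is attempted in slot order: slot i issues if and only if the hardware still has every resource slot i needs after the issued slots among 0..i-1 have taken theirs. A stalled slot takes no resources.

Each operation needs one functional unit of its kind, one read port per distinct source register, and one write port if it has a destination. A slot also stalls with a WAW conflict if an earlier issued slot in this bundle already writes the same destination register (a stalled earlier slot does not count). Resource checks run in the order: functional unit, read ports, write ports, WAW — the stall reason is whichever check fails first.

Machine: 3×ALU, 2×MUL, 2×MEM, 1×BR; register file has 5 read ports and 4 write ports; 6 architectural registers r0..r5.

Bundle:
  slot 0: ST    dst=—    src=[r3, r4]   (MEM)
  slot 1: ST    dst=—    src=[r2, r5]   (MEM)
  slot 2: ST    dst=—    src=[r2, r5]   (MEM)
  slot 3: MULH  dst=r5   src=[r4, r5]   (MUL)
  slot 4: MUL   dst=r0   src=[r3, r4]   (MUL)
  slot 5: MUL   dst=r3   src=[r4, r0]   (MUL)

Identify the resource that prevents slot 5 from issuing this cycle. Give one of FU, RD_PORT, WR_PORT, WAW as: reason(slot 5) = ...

[0] MEM needs rd=2 wr=0: ok; after: ALU=3 MUL=2 MEM=1 BR=1, R=3, W=4
[1] MEM needs rd=2 wr=0: ok; after: ALU=3 MUL=2 MEM=0 BR=1, R=1, W=4
[2] MEM needs rd=2 wr=0: FU; after: ALU=3 MUL=2 MEM=0 BR=1, R=1, W=4
[3] MUL needs rd=2 wr=1: RD_PORT; after: ALU=3 MUL=2 MEM=0 BR=1, R=1, W=4
[4] MUL needs rd=2 wr=1: RD_PORT; after: ALU=3 MUL=2 MEM=0 BR=1, R=1, W=4
[5] MUL needs rd=2 wr=1: RD_PORT; after: ALU=3 MUL=2 MEM=0 BR=1, R=1, W=4

reason(slot 5) = RD_PORT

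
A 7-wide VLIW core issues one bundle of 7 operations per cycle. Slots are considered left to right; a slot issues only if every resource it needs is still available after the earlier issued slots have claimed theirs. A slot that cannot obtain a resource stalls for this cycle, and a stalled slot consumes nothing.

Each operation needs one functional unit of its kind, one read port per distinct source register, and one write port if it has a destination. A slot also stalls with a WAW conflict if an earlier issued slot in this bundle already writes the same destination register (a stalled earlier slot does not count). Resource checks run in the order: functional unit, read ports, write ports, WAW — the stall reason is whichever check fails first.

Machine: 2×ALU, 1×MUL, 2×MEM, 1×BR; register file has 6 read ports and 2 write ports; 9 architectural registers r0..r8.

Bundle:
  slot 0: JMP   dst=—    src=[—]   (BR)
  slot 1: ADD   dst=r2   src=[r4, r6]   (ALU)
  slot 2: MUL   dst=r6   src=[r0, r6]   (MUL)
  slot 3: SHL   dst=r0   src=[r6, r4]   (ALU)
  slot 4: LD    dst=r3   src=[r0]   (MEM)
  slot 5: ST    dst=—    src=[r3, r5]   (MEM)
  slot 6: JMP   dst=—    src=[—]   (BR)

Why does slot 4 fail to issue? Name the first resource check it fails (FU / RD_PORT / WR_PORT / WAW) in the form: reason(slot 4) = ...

reason(slot 4) = WR_PORT

  0. BR ⇒ go  {2A/1Mu/2Ld/0B | 6r 2w}
  1. ALU→r2 ⇒ go  {1A/1Mu/2Ld/0B | 4r 1w}
  2. MUL→r6 ⇒ go  {1A/0Mu/2Ld/0B | 2r 0w}
  3. ALU→r0 ⇒ no(WR_PORT)  {1A/0Mu/2Ld/0B | 2r 0w}
  4. MEM→r3 ⇒ no(WR_PORT)  {1A/0Mu/2Ld/0B | 2r 0w}
  5. MEM ⇒ go  {1A/0Mu/1Ld/0B | 0r 0w}
  6. BR ⇒ no(FU)  {1A/0Mu/1Ld/0B | 0r 0w}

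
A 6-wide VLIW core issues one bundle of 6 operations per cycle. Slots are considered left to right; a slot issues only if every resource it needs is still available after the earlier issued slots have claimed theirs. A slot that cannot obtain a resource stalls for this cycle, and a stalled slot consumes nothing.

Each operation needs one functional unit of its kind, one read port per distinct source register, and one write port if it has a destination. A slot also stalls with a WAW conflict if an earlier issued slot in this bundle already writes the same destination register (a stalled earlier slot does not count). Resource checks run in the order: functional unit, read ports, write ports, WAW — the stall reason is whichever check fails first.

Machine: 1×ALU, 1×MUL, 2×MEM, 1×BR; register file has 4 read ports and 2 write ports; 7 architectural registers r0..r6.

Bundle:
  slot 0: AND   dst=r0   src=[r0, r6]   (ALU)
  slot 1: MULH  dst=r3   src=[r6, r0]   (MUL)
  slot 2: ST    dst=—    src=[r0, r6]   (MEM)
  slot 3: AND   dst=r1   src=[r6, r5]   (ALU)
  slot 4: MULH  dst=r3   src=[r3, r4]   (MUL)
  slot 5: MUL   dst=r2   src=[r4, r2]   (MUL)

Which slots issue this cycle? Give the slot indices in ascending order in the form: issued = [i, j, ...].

issued = [0, 1]

slot 0 (ALU): ISSUE — free A0,Mu1,Ld2,B1 rp2 wp1
slot 1 (MUL): ISSUE — free A0,Mu0,Ld2,B1 rp0 wp0
slot 2 (MEM): stall RD_PORT — free A0,Mu0,Ld2,B1 rp0 wp0
slot 3 (ALU): stall FU — free A0,Mu0,Ld2,B1 rp0 wp0
slot 4 (MUL): stall FU — free A0,Mu0,Ld2,B1 rp0 wp0
slot 5 (MUL): stall FU — free A0,Mu0,Ld2,B1 rp0 wp0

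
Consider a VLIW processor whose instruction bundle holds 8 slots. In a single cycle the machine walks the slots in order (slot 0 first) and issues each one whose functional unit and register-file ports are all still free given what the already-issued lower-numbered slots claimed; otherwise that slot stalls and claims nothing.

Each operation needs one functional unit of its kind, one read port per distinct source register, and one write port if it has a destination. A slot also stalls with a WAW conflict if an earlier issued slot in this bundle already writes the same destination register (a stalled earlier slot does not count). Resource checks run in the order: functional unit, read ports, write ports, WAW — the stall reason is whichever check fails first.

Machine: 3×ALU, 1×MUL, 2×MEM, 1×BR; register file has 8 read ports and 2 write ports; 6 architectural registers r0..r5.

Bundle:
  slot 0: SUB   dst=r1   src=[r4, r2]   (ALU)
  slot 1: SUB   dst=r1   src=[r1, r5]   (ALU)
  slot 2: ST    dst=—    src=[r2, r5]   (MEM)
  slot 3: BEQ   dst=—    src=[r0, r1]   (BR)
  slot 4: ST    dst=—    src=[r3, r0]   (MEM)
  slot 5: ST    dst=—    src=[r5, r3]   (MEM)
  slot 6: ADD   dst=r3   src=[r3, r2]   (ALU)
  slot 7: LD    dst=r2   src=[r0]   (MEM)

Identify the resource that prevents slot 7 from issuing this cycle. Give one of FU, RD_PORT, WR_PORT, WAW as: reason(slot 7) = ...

[0] ALU needs rd=2 wr=1: ok; after: ALU=2 MUL=1 MEM=2 BR=1, R=6, W=1
[1] ALU needs rd=2 wr=1: WAW; after: ALU=2 MUL=1 MEM=2 BR=1, R=6, W=1
[2] MEM needs rd=2 wr=0: ok; after: ALU=2 MUL=1 MEM=1 BR=1, R=4, W=1
[3] BR needs rd=2 wr=0: ok; after: ALU=2 MUL=1 MEM=1 BR=0, R=2, W=1
[4] MEM needs rd=2 wr=0: ok; after: ALU=2 MUL=1 MEM=0 BR=0, R=0, W=1
[5] MEM needs rd=2 wr=0: FU; after: ALU=2 MUL=1 MEM=0 BR=0, R=0, W=1
[6] ALU needs rd=2 wr=1: RD_PORT; after: ALU=2 MUL=1 MEM=0 BR=0, R=0, W=1
[7] MEM needs rd=1 wr=1: FU; after: ALU=2 MUL=1 MEM=0 BR=0, R=0, W=1

reason(slot 7) = FU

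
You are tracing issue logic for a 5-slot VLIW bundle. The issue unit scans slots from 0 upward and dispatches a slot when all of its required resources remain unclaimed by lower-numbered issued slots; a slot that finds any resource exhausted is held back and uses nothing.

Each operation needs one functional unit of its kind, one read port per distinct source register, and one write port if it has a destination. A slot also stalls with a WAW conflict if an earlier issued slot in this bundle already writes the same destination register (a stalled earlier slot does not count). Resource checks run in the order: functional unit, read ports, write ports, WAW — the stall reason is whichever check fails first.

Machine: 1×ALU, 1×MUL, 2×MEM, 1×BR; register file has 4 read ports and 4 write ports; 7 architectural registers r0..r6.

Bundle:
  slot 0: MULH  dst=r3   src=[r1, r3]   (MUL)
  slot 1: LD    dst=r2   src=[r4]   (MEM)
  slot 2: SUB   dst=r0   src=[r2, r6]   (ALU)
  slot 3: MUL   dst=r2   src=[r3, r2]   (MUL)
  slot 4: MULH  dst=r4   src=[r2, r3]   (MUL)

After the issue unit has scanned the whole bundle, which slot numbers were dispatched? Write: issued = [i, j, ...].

issued = [0, 1]

slot 0 (MUL): ISSUE — free A1,Mu0,Ld2,B1 rp2 wp3
slot 1 (MEM): ISSUE — free A1,Mu0,Ld1,B1 rp1 wp2
slot 2 (ALU): stall RD_PORT — free A1,Mu0,Ld1,B1 rp1 wp2
slot 3 (MUL): stall FU — free A1,Mu0,Ld1,B1 rp1 wp2
slot 4 (MUL): stall FU — free A1,Mu0,Ld1,B1 rp1 wp2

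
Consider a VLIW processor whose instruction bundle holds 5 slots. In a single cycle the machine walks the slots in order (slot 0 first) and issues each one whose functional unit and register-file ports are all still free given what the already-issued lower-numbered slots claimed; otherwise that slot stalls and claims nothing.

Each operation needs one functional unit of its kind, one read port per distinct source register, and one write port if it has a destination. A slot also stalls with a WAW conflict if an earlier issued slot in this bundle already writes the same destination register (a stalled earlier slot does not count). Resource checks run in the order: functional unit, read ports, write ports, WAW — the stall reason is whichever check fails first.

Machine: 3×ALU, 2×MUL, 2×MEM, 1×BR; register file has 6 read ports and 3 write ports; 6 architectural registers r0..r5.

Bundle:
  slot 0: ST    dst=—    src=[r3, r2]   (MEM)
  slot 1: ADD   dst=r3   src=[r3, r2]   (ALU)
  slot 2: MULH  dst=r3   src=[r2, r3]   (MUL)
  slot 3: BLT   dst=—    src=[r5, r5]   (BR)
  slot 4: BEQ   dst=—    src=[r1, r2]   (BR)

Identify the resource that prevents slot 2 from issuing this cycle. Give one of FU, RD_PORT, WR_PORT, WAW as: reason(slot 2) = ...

[0] MEM needs rd=2 wr=0: ok; after: ALU=3 MUL=2 MEM=1 BR=1, R=4, W=3
[1] ALU needs rd=2 wr=1: ok; after: ALU=2 MUL=2 MEM=1 BR=1, R=2, W=2
[2] MUL needs rd=2 wr=1: WAW; after: ALU=2 MUL=2 MEM=1 BR=1, R=2, W=2
[3] BR needs rd=1 wr=0: ok; after: ALU=2 MUL=2 MEM=1 BR=0, R=1, W=2
[4] BR needs rd=2 wr=0: FU; after: ALU=2 MUL=2 MEM=1 BR=0, R=1, W=2

reason(slot 2) = WAW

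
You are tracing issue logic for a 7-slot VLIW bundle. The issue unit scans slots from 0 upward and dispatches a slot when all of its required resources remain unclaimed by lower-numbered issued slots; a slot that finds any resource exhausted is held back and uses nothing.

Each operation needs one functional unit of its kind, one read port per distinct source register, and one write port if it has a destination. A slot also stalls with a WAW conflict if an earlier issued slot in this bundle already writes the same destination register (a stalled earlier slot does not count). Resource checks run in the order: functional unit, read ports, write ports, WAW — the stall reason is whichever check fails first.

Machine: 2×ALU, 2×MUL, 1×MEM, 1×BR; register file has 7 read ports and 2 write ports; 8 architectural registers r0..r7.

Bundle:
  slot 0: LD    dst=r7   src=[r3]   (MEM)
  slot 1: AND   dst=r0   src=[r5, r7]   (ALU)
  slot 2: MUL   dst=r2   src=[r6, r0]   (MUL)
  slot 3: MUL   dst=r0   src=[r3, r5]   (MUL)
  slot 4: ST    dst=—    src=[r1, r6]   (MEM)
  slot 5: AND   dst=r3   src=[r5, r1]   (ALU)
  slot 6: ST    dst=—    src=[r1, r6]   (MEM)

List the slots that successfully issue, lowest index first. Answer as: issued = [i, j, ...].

(0) want 1×MEM +1rd +1wr — yes → AL2|MU2|ME0|BR1|rd6|wr1
(1) want 1×ALU +2rd +1wr — yes → AL1|MU2|ME0|BR1|rd4|wr0
(2) want 1×MUL +2rd +1wr — WR_PORT → AL1|MU2|ME0|BR1|rd4|wr0
(3) want 1×MUL +2rd +1wr — WR_PORT → AL1|MU2|ME0|BR1|rd4|wr0
(4) want 1×MEM +2rd +0wr — FU → AL1|MU2|ME0|BR1|rd4|wr0
(5) want 1×ALU +2rd +1wr — WR_PORT → AL1|MU2|ME0|BR1|rd4|wr0
(6) want 1×MEM +2rd +0wr — FU → AL1|MU2|ME0|BR1|rd4|wr0

issued = [0, 1]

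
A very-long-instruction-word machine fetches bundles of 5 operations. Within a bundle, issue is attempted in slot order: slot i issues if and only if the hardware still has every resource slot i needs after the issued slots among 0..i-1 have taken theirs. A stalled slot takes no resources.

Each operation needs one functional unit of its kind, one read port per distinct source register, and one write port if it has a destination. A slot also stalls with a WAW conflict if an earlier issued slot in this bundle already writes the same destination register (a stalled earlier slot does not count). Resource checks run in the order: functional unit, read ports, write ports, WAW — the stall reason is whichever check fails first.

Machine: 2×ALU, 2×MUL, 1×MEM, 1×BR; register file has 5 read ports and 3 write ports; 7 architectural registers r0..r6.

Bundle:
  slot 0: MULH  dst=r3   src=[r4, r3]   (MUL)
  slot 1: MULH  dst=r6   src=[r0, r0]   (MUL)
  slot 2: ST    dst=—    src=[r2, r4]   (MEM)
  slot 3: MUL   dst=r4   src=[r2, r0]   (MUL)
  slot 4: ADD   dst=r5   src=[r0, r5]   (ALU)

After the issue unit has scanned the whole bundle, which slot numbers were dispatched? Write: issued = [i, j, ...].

issued = [0, 1, 2]

[0] MUL needs rd=2 wr=1: ok; after: ALU=2 MUL=1 MEM=1 BR=1, R=3, W=2
[1] MUL needs rd=1 wr=1: ok; after: ALU=2 MUL=0 MEM=1 BR=1, R=2, W=1
[2] MEM needs rd=2 wr=0: ok; after: ALU=2 MUL=0 MEM=0 BR=1, R=0, W=1
[3] MUL needs rd=2 wr=1: FU; after: ALU=2 MUL=0 MEM=0 BR=1, R=0, W=1
[4] ALU needs rd=2 wr=1: RD_PORT; after: ALU=2 MUL=0 MEM=0 BR=1, R=0, W=1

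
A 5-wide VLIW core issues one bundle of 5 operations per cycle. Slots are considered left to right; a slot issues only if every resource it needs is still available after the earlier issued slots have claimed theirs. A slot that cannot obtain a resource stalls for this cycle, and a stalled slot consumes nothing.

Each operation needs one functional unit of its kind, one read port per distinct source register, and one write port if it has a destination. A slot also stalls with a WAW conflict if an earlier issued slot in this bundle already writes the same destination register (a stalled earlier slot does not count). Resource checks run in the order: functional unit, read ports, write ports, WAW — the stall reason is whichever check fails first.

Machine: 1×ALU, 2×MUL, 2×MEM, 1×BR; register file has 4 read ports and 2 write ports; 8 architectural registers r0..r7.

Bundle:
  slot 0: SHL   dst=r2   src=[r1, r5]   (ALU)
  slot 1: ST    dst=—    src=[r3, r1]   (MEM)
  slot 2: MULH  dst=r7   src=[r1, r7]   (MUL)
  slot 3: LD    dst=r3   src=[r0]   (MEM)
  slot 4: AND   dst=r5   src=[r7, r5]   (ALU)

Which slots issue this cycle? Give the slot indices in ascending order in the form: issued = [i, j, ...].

issued = [0, 1]

#0 ALU src=r1,r5 dispatched  <A:0 Mu:2 Ld:2 B:1 rd:2 wr:1>
#1 MEM src=r3,r1 dispatched  <A:0 Mu:2 Ld:1 B:1 rd:0 wr:1>
#2 MUL src=r1,r7 held:RD_PORT  <A:0 Mu:2 Ld:1 B:1 rd:0 wr:1>
#3 MEM src=r0 held:RD_PORT  <A:0 Mu:2 Ld:1 B:1 rd:0 wr:1>
#4 ALU src=r7,r5 held:FU  <A:0 Mu:2 Ld:1 B:1 rd:0 wr:1>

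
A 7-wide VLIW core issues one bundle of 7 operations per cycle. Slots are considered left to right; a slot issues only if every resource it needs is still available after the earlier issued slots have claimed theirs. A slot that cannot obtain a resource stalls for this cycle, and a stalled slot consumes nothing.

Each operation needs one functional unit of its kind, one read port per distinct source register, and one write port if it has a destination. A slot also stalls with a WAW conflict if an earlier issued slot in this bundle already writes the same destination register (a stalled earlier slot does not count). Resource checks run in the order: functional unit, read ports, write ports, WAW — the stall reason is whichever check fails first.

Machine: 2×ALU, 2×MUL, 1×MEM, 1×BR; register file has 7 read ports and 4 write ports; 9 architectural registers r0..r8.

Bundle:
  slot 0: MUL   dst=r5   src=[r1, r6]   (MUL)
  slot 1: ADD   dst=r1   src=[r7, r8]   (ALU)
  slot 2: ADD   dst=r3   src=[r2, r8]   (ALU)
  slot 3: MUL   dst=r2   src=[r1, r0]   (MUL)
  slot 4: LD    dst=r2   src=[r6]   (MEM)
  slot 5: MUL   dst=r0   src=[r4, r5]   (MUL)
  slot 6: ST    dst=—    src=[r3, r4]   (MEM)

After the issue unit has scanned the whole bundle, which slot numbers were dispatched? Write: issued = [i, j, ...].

(0) want 1×MUL +2rd +1wr — yes → AL2|MU1|ME1|BR1|rd5|wr3
(1) want 1×ALU +2rd +1wr — yes → AL1|MU1|ME1|BR1|rd3|wr2
(2) want 1×ALU +2rd +1wr — yes → AL0|MU1|ME1|BR1|rd1|wr1
(3) want 1×MUL +2rd +1wr — RD_PORT → AL0|MU1|ME1|BR1|rd1|wr1
(4) want 1×MEM +1rd +1wr — yes → AL0|MU1|ME0|BR1|rd0|wr0
(5) want 1×MUL +2rd +1wr — RD_PORT → AL0|MU1|ME0|BR1|rd0|wr0
(6) want 1×MEM +2rd +0wr — FU → AL0|MU1|ME0|BR1|rd0|wr0

issued = [0, 1, 2, 4]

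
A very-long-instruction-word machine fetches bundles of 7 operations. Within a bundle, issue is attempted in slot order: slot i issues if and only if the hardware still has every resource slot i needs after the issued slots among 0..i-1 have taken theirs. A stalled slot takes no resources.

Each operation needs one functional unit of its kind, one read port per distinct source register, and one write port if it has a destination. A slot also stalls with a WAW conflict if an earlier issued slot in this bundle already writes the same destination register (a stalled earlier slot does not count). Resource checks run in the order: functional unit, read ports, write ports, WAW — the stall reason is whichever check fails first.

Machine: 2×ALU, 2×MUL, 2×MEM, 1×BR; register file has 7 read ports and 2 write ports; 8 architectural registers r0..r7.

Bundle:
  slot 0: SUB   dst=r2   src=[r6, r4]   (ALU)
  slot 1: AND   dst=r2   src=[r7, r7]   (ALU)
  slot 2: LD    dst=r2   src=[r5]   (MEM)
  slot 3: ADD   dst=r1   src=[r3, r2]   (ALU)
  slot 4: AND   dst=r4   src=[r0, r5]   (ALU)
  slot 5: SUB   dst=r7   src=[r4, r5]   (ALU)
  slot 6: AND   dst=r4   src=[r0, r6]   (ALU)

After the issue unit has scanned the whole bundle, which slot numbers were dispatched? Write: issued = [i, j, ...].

slot 0 (ALU): ISSUE — free A1,Mu2,Ld2,B1 rp5 wp1
slot 1 (ALU): stall WAW — free A1,Mu2,Ld2,B1 rp5 wp1
slot 2 (MEM): stall WAW — free A1,Mu2,Ld2,B1 rp5 wp1
slot 3 (ALU): ISSUE — free A0,Mu2,Ld2,B1 rp3 wp0
slot 4 (ALU): stall FU — free A0,Mu2,Ld2,B1 rp3 wp0
slot 5 (ALU): stall FU — free A0,Mu2,Ld2,B1 rp3 wp0
slot 6 (ALU): stall FU — free A0,Mu2,Ld2,B1 rp3 wp0

issued = [0, 3]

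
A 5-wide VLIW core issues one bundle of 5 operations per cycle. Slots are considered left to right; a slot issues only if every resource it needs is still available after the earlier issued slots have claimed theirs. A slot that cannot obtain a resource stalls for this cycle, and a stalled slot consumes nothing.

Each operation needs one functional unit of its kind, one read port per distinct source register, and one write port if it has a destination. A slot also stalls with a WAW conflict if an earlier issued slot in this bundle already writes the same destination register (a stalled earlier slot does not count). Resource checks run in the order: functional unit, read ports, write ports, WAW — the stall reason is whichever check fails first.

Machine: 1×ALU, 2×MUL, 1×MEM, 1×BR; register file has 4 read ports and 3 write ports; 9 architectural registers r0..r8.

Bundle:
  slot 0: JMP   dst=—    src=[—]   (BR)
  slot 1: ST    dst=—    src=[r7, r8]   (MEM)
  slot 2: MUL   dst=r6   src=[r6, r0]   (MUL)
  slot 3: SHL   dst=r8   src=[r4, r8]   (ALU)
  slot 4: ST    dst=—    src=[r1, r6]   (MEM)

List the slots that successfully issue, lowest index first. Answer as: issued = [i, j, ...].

[0] BR needs rd=0 wr=0: ok; after: ALU=1 MUL=2 MEM=1 BR=0, R=4, W=3
[1] MEM needs rd=2 wr=0: ok; after: ALU=1 MUL=2 MEM=0 BR=0, R=2, W=3
[2] MUL needs rd=2 wr=1: ok; after: ALU=1 MUL=1 MEM=0 BR=0, R=0, W=2
[3] ALU needs rd=2 wr=1: RD_PORT; after: ALU=1 MUL=1 MEM=0 BR=0, R=0, W=2
[4] MEM needs rd=2 wr=0: FU; after: ALU=1 MUL=1 MEM=0 BR=0, R=0, W=2

issued = [0, 1, 2]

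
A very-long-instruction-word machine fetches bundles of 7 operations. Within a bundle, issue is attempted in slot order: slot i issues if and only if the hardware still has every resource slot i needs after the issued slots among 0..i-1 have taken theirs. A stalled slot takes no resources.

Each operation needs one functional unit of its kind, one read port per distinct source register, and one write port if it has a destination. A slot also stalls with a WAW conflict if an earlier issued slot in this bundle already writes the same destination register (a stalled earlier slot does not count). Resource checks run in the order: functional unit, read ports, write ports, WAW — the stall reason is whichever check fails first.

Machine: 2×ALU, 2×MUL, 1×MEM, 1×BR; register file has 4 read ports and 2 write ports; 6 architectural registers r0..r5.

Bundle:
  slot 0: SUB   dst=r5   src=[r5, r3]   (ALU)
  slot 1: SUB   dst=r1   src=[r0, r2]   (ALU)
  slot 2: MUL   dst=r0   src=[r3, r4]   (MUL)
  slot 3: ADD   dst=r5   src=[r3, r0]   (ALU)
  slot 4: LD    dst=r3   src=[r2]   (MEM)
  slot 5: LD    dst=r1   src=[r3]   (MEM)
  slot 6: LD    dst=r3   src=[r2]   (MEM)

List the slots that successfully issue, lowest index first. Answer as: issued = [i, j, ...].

issued = [0, 1]

(0) want 1×ALU +2rd +1wr — yes → AL1|MU2|ME1|BR1|rd2|wr1
(1) want 1×ALU +2rd +1wr — yes → AL0|MU2|ME1|BR1|rd0|wr0
(2) want 1×MUL +2rd +1wr — RD_PORT → AL0|MU2|ME1|BR1|rd0|wr0
(3) want 1×ALU +2rd +1wr — FU → AL0|MU2|ME1|BR1|rd0|wr0
(4) want 1×MEM +1rd +1wr — RD_PORT → AL0|MU2|ME1|BR1|rd0|wr0
(5) want 1×MEM +1rd +1wr — RD_PORT → AL0|MU2|ME1|BR1|rd0|wr0
(6) want 1×MEM +1rd +1wr — RD_PORT → AL0|MU2|ME1|BR1|rd0|wr0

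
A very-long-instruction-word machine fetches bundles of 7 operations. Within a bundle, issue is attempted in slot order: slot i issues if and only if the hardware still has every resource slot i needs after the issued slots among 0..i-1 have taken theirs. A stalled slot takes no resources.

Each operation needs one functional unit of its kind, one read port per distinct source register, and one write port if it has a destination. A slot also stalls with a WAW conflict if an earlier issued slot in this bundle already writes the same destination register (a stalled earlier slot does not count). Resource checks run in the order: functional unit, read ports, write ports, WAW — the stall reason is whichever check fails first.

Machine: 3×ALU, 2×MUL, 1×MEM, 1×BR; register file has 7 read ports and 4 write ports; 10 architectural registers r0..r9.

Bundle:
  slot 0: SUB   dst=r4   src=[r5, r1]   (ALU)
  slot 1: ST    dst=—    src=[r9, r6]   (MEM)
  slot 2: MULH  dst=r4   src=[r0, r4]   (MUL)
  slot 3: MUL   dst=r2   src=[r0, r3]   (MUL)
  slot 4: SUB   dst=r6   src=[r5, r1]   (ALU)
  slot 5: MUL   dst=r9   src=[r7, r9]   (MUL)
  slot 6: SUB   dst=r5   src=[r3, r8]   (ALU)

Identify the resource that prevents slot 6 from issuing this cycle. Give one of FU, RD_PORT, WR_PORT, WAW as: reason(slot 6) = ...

#0 ALU src=r5,r1 dispatched  <A:2 Mu:2 Ld:1 B:1 rd:5 wr:3>
#1 MEM src=r9,r6 dispatched  <A:2 Mu:2 Ld:0 B:1 rd:3 wr:3>
#2 MUL src=r0,r4 held:WAW  <A:2 Mu:2 Ld:0 B:1 rd:3 wr:3>
#3 MUL src=r0,r3 dispatched  <A:2 Mu:1 Ld:0 B:1 rd:1 wr:2>
#4 ALU src=r5,r1 held:RD_PORT  <A:2 Mu:1 Ld:0 B:1 rd:1 wr:2>
#5 MUL src=r7,r9 held:RD_PORT  <A:2 Mu:1 Ld:0 B:1 rd:1 wr:2>
#6 ALU src=r3,r8 held:RD_PORT  <A:2 Mu:1 Ld:0 B:1 rd:1 wr:2>

reason(slot 6) = RD_PORT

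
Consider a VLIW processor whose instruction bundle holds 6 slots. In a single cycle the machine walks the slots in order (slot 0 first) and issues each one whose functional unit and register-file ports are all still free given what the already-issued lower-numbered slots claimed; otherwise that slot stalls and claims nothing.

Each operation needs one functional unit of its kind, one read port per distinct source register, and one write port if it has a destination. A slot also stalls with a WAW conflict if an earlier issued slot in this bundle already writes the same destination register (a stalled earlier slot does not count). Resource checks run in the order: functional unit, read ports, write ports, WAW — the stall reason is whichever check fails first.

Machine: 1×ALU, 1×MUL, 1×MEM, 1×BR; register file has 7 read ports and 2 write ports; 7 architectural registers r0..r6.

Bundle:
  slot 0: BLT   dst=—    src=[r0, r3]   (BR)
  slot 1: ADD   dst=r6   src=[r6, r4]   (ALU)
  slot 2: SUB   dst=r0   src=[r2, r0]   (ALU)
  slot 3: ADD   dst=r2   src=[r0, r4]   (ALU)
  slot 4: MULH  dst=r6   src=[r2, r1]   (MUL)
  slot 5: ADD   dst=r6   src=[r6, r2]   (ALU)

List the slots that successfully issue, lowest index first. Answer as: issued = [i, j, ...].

  0. BR ⇒ go  {1A/1Mu/1Ld/0B | 5r 2w}
  1. ALU→r6 ⇒ go  {0A/1Mu/1Ld/0B | 3r 1w}
  2. ALU→r0 ⇒ no(FU)  {0A/1Mu/1Ld/0B | 3r 1w}
  3. ALU→r2 ⇒ no(FU)  {0A/1Mu/1Ld/0B | 3r 1w}
  4. MUL→r6 ⇒ no(WAW)  {0A/1Mu/1Ld/0B | 3r 1w}
  5. ALU→r6 ⇒ no(FU)  {0A/1Mu/1Ld/0B | 3r 1w}

issued = [0, 1]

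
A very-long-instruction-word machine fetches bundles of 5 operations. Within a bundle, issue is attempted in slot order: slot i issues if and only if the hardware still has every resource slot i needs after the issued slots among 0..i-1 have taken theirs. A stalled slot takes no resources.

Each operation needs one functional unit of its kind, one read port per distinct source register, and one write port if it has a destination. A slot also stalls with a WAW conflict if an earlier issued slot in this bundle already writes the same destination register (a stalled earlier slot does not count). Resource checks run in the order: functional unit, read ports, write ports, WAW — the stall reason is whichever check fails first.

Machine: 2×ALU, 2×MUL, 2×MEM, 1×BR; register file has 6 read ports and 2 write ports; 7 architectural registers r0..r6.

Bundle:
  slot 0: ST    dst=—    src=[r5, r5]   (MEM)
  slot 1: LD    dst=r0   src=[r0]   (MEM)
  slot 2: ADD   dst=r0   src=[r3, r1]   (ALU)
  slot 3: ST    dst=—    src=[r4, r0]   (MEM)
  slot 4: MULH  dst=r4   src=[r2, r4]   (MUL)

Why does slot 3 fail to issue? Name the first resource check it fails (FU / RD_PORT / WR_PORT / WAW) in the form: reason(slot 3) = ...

reason(slot 3) = FU

slot 0 (MEM): ISSUE — free A2,Mu2,Ld1,B1 rp5 wp2
slot 1 (MEM): ISSUE — free A2,Mu2,Ld0,B1 rp4 wp1
slot 2 (ALU): stall WAW — free A2,Mu2,Ld0,B1 rp4 wp1
slot 3 (MEM): stall FU — free A2,Mu2,Ld0,B1 rp4 wp1
slot 4 (MUL): ISSUE — free A2,Mu1,Ld0,B1 rp2 wp0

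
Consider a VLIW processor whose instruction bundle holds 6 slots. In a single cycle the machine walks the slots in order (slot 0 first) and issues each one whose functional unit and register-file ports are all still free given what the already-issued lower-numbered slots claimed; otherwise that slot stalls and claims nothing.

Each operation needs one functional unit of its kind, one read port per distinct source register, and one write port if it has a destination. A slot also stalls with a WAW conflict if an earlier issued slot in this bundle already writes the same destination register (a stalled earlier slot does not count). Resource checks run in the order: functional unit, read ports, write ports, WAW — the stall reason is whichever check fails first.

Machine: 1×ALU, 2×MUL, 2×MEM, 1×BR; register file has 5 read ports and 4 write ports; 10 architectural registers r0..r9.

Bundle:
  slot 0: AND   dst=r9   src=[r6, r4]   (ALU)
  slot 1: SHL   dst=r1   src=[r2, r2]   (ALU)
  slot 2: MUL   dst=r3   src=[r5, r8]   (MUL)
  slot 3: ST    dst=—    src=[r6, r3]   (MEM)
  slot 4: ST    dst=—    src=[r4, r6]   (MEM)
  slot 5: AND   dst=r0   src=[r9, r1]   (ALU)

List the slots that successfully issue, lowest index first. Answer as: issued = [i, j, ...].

issued = [0, 2]

(0) want 1×ALU +2rd +1wr — yes → AL0|MU2|ME2|BR1|rd3|wr3
(1) want 1×ALU +1rd +1wr — FU → AL0|MU2|ME2|BR1|rd3|wr3
(2) want 1×MUL +2rd +1wr — yes → AL0|MU1|ME2|BR1|rd1|wr2
(3) want 1×MEM +2rd +0wr — RD_PORT → AL0|MU1|ME2|BR1|rd1|wr2
(4) want 1×MEM +2rd +0wr — RD_PORT → AL0|MU1|ME2|BR1|rd1|wr2
(5) want 1×ALU +2rd +1wr — FU → AL0|MU1|ME2|BR1|rd1|wr2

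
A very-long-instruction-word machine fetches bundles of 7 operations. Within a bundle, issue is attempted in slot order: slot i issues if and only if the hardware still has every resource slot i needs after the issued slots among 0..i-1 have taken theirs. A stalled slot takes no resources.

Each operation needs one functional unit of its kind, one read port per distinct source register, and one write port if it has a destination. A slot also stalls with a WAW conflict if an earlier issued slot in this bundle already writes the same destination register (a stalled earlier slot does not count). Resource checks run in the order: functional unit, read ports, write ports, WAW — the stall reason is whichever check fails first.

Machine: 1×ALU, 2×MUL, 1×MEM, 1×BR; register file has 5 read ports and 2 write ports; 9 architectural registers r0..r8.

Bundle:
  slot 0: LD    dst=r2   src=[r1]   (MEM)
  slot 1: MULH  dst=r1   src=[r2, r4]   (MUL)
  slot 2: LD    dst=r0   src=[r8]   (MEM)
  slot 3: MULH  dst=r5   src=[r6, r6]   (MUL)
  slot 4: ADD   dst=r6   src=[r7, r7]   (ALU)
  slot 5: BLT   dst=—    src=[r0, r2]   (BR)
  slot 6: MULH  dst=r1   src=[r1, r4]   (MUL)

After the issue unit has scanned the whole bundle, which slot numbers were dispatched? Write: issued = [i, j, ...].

issued = [0, 1, 5]

  0. MEM→r2 ⇒ go  {1A/2Mu/0Ld/1B | 4r 1w}
  1. MUL→r1 ⇒ go  {1A/1Mu/0Ld/1B | 2r 0w}
  2. MEM→r0 ⇒ no(FU)  {1A/1Mu/0Ld/1B | 2r 0w}
  3. MUL→r5 ⇒ no(WR_PORT)  {1A/1Mu/0Ld/1B | 2r 0w}
  4. ALU→r6 ⇒ no(WR_PORT)  {1A/1Mu/0Ld/1B | 2r 0w}
  5. BR ⇒ go  {1A/1Mu/0Ld/0B | 0r 0w}
  6. MUL→r1 ⇒ no(RD_PORT)  {1A/1Mu/0Ld/0B | 0r 0w}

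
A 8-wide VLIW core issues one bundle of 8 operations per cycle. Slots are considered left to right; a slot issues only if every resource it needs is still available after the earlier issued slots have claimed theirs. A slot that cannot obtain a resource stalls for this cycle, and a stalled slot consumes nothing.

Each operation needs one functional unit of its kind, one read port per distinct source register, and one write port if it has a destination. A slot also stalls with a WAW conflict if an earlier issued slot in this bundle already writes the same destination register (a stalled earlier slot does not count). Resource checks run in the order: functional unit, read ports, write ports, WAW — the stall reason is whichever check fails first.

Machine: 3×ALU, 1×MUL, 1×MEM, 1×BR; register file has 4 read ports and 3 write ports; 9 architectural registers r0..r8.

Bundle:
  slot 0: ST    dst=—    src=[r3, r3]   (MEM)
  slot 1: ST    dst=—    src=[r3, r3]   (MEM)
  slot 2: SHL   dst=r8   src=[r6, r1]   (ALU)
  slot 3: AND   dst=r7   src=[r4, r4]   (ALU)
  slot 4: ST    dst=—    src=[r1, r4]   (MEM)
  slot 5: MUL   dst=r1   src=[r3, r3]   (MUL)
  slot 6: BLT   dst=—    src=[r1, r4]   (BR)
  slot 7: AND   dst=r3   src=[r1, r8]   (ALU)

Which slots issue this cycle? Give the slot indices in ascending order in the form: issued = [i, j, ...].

issued = [0, 2, 3]

slot 0 (MEM): ISSUE — free A3,Mu1,Ld0,B1 rp3 wp3
slot 1 (MEM): stall FU — free A3,Mu1,Ld0,B1 rp3 wp3
slot 2 (ALU): ISSUE — free A2,Mu1,Ld0,B1 rp1 wp2
slot 3 (ALU): ISSUE — free A1,Mu1,Ld0,B1 rp0 wp1
slot 4 (MEM): stall FU — free A1,Mu1,Ld0,B1 rp0 wp1
slot 5 (MUL): stall RD_PORT — free A1,Mu1,Ld0,B1 rp0 wp1
slot 6 (BR): stall RD_PORT — free A1,Mu1,Ld0,B1 rp0 wp1
slot 7 (ALU): stall RD_PORT — free A1,Mu1,Ld0,B1 rp0 wp1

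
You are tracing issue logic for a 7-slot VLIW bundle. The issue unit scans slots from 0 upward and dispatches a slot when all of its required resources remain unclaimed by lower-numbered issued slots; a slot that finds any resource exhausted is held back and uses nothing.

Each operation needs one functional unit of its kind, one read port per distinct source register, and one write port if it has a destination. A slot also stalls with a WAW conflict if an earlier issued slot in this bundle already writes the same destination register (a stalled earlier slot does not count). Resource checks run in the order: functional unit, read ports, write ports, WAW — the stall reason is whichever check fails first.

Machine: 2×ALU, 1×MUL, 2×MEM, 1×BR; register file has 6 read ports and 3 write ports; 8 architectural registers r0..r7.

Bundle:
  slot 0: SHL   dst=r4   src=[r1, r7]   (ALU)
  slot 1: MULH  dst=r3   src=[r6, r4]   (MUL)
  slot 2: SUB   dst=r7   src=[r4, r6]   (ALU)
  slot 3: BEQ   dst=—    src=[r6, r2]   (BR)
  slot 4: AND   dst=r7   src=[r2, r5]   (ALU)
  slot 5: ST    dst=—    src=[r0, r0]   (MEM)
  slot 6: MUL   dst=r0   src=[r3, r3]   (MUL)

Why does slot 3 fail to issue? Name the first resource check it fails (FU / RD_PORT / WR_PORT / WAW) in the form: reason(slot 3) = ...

reason(slot 3) = RD_PORT

  0. ALU→r4 ⇒ go  {1A/1Mu/2Ld/1B | 4r 2w}
  1. MUL→r3 ⇒ go  {1A/0Mu/2Ld/1B | 2r 1w}
  2. ALU→r7 ⇒ go  {0A/0Mu/2Ld/1B | 0r 0w}
  3. BR ⇒ no(RD_PORT)  {0A/0Mu/2Ld/1B | 0r 0w}
  4. ALU→r7 ⇒ no(FU)  {0A/0Mu/2Ld/1B | 0r 0w}
  5. MEM ⇒ no(RD_PORT)  {0A/0Mu/2Ld/1B | 0r 0w}
  6. MUL→r0 ⇒ no(FU)  {0A/0Mu/2Ld/1B | 0r 0w}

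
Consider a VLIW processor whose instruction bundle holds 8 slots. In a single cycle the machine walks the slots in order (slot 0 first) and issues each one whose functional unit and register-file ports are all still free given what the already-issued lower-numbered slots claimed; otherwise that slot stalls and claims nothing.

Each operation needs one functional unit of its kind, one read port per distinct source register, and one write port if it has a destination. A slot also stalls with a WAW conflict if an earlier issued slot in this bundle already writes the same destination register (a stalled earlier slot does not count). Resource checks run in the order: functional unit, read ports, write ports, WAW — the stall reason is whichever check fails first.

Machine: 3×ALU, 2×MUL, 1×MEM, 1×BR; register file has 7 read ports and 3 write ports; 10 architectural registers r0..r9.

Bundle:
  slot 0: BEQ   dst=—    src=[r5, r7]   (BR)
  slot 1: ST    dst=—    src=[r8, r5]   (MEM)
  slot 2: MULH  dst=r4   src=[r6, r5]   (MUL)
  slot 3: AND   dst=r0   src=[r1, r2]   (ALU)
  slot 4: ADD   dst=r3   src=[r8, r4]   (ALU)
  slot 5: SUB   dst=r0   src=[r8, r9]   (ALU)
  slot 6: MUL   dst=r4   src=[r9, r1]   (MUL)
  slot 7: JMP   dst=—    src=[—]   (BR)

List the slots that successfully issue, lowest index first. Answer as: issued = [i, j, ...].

issued = [0, 1, 2]

(0) want 1×BR +2rd +0wr — yes → AL3|MU2|ME1|BR0|rd5|wr3
(1) want 1×MEM +2rd +0wr — yes → AL3|MU2|ME0|BR0|rd3|wr3
(2) want 1×MUL +2rd +1wr — yes → AL3|MU1|ME0|BR0|rd1|wr2
(3) want 1×ALU +2rd +1wr — RD_PORT → AL3|MU1|ME0|BR0|rd1|wr2
(4) want 1×ALU +2rd +1wr — RD_PORT → AL3|MU1|ME0|BR0|rd1|wr2
(5) want 1×ALU +2rd +1wr — RD_PORT → AL3|MU1|ME0|BR0|rd1|wr2
(6) want 1×MUL +2rd +1wr — RD_PORT → AL3|MU1|ME0|BR0|rd1|wr2
(7) want 1×BR +0rd +0wr — FU → AL3|MU1|ME0|BR0|rd1|wr2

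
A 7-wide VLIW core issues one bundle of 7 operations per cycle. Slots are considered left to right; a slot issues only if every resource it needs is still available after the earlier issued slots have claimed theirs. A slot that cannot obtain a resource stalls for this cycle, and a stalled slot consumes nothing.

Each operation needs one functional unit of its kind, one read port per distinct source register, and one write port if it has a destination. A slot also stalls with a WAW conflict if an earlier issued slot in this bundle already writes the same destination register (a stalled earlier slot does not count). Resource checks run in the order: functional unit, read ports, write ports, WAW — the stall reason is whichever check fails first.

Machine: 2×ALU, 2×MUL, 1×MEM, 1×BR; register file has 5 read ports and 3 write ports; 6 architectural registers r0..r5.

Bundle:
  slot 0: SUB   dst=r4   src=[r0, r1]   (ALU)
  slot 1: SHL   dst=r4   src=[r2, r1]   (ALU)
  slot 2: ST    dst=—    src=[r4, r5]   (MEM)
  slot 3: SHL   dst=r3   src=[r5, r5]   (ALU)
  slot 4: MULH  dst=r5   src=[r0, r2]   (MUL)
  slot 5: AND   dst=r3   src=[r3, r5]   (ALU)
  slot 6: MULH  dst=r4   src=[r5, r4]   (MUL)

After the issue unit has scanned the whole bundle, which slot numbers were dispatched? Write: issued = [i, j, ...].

issued = [0, 2, 3]

#0 ALU src=r0,r1 dispatched  <A:1 Mu:2 Ld:1 B:1 rd:3 wr:2>
#1 ALU src=r2,r1 held:WAW  <A:1 Mu:2 Ld:1 B:1 rd:3 wr:2>
#2 MEM src=r4,r5 dispatched  <A:1 Mu:2 Ld:0 B:1 rd:1 wr:2>
#3 ALU src=r5,r5 dispatched  <A:0 Mu:2 Ld:0 B:1 rd:0 wr:1>
#4 MUL src=r0,r2 held:RD_PORT  <A:0 Mu:2 Ld:0 B:1 rd:0 wr:1>
#5 ALU src=r3,r5 held:FU  <A:0 Mu:2 Ld:0 B:1 rd:0 wr:1>
#6 MUL src=r5,r4 held:RD_PORT  <A:0 Mu:2 Ld:0 B:1 rd:0 wr:1>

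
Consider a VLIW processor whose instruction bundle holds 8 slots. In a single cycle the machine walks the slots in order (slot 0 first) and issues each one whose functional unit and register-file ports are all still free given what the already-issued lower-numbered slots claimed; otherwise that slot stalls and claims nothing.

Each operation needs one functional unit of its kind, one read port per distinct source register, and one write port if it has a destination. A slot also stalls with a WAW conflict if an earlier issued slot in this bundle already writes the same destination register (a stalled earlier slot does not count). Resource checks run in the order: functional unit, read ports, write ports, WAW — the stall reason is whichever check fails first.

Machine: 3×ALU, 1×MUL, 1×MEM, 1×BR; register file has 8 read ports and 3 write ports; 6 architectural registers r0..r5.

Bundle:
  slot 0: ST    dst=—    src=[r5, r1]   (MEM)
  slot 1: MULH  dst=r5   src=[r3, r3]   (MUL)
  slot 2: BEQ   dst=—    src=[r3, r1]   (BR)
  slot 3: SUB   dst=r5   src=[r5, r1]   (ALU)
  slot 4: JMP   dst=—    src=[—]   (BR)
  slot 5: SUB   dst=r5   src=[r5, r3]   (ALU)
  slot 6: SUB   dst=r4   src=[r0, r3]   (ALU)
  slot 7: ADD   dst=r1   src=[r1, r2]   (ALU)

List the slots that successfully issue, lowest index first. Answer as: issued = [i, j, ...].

issued = [0, 1, 2, 6]

  0. MEM ⇒ go  {3A/1Mu/0Ld/1B | 6r 3w}
  1. MUL→r5 ⇒ go  {3A/0Mu/0Ld/1B | 5r 2w}
  2. BR ⇒ go  {3A/0Mu/0Ld/0B | 3r 2w}
  3. ALU→r5 ⇒ no(WAW)  {3A/0Mu/0Ld/0B | 3r 2w}
  4. BR ⇒ no(FU)  {3A/0Mu/0Ld/0B | 3r 2w}
  5. ALU→r5 ⇒ no(WAW)  {3A/0Mu/0Ld/0B | 3r 2w}
  6. ALU→r4 ⇒ go  {2A/0Mu/0Ld/0B | 1r 1w}
  7. ALU→r1 ⇒ no(RD_PORT)  {2A/0Mu/0Ld/0B | 1r 1w}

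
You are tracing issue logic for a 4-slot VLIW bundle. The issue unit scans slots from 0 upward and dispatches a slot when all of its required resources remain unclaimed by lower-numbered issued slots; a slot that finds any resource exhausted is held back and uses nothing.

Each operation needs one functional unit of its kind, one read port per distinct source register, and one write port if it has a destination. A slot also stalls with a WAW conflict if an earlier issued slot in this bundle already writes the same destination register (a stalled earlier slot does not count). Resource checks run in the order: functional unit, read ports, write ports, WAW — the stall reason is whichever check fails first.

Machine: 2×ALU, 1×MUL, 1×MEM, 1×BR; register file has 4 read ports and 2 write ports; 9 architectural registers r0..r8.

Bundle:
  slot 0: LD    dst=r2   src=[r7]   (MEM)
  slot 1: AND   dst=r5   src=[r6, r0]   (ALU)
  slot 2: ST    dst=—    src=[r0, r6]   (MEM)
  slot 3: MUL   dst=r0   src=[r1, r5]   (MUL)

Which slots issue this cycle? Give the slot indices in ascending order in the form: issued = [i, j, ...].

issued = [0, 1]

  0. MEM→r2 ⇒ go  {2A/1Mu/0Ld/1B | 3r 1w}
  1. ALU→r5 ⇒ go  {1A/1Mu/0Ld/1B | 1r 0w}
  2. MEM ⇒ no(FU)  {1A/1Mu/0Ld/1B | 1r 0w}
  3. MUL→r0 ⇒ no(RD_PORT)  {1A/1Mu/0Ld/1B | 1r 0w}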